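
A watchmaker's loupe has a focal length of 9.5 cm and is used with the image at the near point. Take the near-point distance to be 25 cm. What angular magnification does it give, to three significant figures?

3.63

M = 1 + D/f = 1 + 25/9.5 = 3.632.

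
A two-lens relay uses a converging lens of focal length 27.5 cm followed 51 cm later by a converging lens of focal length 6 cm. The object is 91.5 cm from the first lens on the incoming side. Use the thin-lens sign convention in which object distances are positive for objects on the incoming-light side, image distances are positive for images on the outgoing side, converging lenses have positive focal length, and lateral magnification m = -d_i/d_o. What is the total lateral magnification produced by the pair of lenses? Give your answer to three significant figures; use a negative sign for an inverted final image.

First lens: d_i1 = 1/(1/27.5 - 1/91.5) = 39.316 cm.
m_1 = -(39.316)/91.5 = -0.4297.
That image sits 11.684 cm in front of the second lens, so d_o2 = 11.684 cm.
Second lens: d_i2 = 1/(1/6 - 1/(11.684)) = 12.334 cm.
m_2 = -(12.334)/(11.684) = -1.0557.
The system's lateral magnification is m_1 m_2 = (-0.4297)(-1.0557) = 0.4536.

0.454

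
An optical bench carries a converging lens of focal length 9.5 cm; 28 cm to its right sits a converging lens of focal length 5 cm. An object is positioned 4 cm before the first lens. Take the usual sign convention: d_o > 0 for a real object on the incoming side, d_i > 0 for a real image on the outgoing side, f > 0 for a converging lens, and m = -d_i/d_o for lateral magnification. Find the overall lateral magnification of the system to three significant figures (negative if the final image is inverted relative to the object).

Lens 1: 1/d_i1 = 1/f_1 - 1/d_o1 = 1/9.5 - 1/4 = -0.14474 cm^-1, so d_i1 = -6.909 cm.
m_1 = -(-6.909)/4 = 1.7273.
With d_i1 < 0 the first image is virtual and lies on the object side; the object distance for lens 2 is d_o2 = 28 - (-6.909) = 34.909 cm.
Lens 2: 1/d_i2 = 1/f_2 - 1/d_o2 = 1/5 - 1/(34.909) = 0.17135 cm^-1, so d_i2 = 5.836 cm.
m_2 = -(5.836)/(34.909) = -0.1672.
Total m = m_1 x m_2 = (1.7273)(-0.1672) = -0.2888.

-0.289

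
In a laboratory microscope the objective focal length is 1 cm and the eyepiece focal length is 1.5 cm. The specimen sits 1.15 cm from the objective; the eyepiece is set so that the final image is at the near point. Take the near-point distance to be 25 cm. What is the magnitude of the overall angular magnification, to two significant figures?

120

Objective: 1/d_i = 1/f_obj - 1/d_o = 1/1 - 1/1.15 = 0.13043 cm^-1, so d_i = 7.667 cm.
m_obj = -d_i/d_o = -7.667/1.15 = -6.667.
Eyepiece angular magnification (image at near point): M_eye = 1 + D/f_e = 1 + 25/1.5 = 17.667.
Overall M = m_obj x M_eye = (-6.667)(17.667) = -117.78.
|M| = 117.78.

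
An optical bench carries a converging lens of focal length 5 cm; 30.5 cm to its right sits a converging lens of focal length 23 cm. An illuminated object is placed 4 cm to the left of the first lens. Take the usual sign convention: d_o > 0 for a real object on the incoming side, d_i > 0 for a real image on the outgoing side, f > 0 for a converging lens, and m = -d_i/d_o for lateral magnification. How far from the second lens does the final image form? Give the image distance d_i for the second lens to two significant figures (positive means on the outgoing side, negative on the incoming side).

42 cm

Lens 1: 1/d_i1 = 1/f_1 - 1/d_o1 = 1/5 - 1/4 = -0.05000 cm^-1, so d_i1 = -20.000 cm.
The intermediate image is virtual, 20.000 cm to the left of lens 1, so d_o2 = L - d_i1 = 30.5 - (-20.000) = 50.500 cm.
Lens 2: 1/d_i2 = 1/f_2 - 1/d_o2 = 1/23 - 1/(50.500) = 0.02368 cm^-1, so d_i2 = 42.236 cm.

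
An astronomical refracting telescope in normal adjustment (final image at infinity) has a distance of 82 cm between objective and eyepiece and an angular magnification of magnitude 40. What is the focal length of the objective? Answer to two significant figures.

In normal adjustment the tube length equals f_obj + f_eye and |M| = f_obj/f_eye.
So f_obj = 40 f_eye and 40 f_eye + f_eye = 82 cm, giving f_eye = 82/41 = 2.000 cm and f_obj = 80.000 cm.

80 cm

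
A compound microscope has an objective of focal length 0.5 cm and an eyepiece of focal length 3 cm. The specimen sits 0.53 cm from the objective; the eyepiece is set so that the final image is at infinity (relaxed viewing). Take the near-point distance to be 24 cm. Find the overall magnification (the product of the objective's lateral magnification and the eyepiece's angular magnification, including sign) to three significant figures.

-133

Objective: 1/d_i = 1/f_obj - 1/d_o = 1/0.5 - 1/0.53 = 0.11321 cm^-1, so d_i = 8.833 cm.
m_obj = -d_i/d_o = -8.833/0.53 = -16.667.
Eyepiece angular magnification (image at infinity): M_eye = D/f_e = 24/3 = 8.000.
Overall M = m_obj x M_eye = (-16.667)(8.000) = -133.33.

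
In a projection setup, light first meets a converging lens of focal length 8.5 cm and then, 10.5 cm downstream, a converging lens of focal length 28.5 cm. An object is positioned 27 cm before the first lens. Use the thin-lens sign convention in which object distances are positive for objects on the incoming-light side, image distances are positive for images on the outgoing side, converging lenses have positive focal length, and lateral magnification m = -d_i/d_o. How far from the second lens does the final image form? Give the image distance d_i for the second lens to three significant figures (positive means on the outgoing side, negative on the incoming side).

1.79 cm

First lens: d_i1 = 1/(1/8.5 - 1/27) = 12.405 cm.
Since 12.405 cm > 10.5 cm, the first image lies past the second lens and serves as a virtual object: d_o2 = L - d_i1 = -1.905 cm.
Second lens: d_i2 = 1/(1/28.5 - 1/(-1.905)) = 1.786 cm.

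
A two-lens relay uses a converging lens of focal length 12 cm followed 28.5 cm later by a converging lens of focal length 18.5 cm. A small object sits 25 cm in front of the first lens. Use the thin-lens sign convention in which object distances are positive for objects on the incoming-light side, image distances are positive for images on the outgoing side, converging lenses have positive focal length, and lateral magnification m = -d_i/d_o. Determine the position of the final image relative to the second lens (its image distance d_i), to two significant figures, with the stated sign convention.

-7.7 cm

Applying the thin-lens equation to the first lens, 1/12 = 1/25 + 1/d_i1, which gives d_i1 = 23.077 cm.
That image sits 5.423 cm in front of the second lens, so d_o2 = 5.423 cm.
Applying the thin-lens equation again with f_2 = 18.5 cm and d_o2 = 5.423 cm gives d_i2 = -7.672 cm.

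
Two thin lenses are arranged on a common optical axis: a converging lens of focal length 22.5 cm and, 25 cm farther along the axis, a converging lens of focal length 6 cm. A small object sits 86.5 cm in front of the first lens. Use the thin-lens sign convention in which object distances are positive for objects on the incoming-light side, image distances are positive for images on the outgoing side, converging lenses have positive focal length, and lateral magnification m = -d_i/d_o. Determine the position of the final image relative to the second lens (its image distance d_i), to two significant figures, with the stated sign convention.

Lens 1: 1/d_i1 = 1/f_1 - 1/d_o1 = 1/22.5 - 1/86.5 = 0.03288 cm^-1, so d_i1 = 30.410 cm.
Since 30.410 cm > 25 cm, the first image lies past the second lens and serves as a virtual object: d_o2 = L - d_i1 = -5.410 cm.
Lens 2: 1/d_i2 = 1/f_2 - 1/d_o2 = 1/6 - 1/(-5.410) = 0.35150 cm^-1, so d_i2 = 2.845 cm.

2.8 cm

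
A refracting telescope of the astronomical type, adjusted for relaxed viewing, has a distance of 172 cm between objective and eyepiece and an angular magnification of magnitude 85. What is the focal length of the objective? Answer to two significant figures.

170 cm

In normal adjustment the tube length equals f_obj + f_eye and |M| = f_obj/f_eye.
So f_obj = 85 f_eye and 85 f_eye + f_eye = 172 cm, giving f_eye = 172/86 = 2.000 cm and f_obj = 170.000 cm.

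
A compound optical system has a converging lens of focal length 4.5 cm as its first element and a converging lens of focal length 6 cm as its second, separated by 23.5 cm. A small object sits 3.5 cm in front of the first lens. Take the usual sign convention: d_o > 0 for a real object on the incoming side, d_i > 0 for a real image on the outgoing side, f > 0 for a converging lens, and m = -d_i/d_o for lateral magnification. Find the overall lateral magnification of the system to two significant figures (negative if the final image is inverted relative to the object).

-0.81

First lens: d_i1 = 1/(1/4.5 - 1/3.5) = -15.750 cm.
m_1 = -(-15.750)/3.5 = 4.5000.
The intermediate image is virtual, 15.750 cm to the left of lens 1, so d_o2 = L - d_i1 = 23.5 - (-15.750) = 39.250 cm.
Second lens: d_i2 = 1/(1/6 - 1/(39.250)) = 7.083 cm.
m_2 = -(7.083)/(39.250) = -0.1805.
Overall magnification: m = m_1 m_2 = -0.8120.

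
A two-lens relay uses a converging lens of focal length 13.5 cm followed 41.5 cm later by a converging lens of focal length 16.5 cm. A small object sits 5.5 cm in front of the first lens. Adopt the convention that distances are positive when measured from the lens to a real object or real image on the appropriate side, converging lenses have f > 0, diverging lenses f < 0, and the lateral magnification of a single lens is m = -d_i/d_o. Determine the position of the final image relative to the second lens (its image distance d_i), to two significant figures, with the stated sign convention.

24 cm

Lens 1: 1/d_i1 = 1/f_1 - 1/d_o1 = 1/13.5 - 1/5.5 = -0.10774 cm^-1, so d_i1 = -9.281 cm.
With d_i1 < 0 the first image is virtual and lies on the object side; the object distance for lens 2 is d_o2 = 41.5 - (-9.281) = 50.781 cm.
Lens 2: 1/d_i2 = 1/f_2 - 1/d_o2 = 1/16.5 - 1/(50.781) = 0.04091 cm^-1, so d_i2 = 24.442 cm.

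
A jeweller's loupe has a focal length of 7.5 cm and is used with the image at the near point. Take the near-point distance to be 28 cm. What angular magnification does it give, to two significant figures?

M = 1 + D/f = 1 + 28/7.5 = 4.733.

4.7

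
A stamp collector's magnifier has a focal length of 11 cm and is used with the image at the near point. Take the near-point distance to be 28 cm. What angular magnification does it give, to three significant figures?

3.55

M = 1 + D/f = 1 + 28/11 = 3.545.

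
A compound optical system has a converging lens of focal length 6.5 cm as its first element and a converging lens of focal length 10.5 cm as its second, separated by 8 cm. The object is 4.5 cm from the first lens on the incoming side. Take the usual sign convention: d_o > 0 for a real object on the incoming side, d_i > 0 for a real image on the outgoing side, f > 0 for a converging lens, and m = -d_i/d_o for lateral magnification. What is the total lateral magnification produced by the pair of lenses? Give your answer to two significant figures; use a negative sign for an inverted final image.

-2.8

Applying the thin-lens equation to the first lens, 1/6.5 = 1/4.5 + 1/d_i1, which gives d_i1 = -14.625 cm.
Its lateral magnification is m_1 = -d_i1/d_o1 = -(-14.625)/4.5 = 3.2500.
With d_i1 < 0 the first image is virtual and lies on the object side; the object distance for lens 2 is d_o2 = 8 - (-14.625) = 22.625 cm.
Applying the thin-lens equation again with f_2 = 10.5 cm and d_o2 = 22.625 cm gives d_i2 = 19.593 cm.
m_2 = -(19.593)/(22.625) = -0.8660.
The system's lateral magnification is m_1 m_2 = (3.2500)(-0.8660) = -2.8144.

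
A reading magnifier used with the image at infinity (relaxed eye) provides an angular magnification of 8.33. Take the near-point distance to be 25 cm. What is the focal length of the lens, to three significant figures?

For the image at infinity, M = D/f.
f = D/M = 25/8.33 = 3.001 cm.

3.00 cm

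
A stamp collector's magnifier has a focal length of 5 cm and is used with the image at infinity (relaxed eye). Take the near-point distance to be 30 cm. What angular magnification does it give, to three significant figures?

6.00

M = D/f = 30/5 = 6.000.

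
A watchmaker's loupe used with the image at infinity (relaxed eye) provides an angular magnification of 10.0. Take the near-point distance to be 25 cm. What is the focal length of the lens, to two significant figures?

For the image at infinity, M = D/f.
f = D/M = 25/10.0 = 2.500 cm.

2.5 cm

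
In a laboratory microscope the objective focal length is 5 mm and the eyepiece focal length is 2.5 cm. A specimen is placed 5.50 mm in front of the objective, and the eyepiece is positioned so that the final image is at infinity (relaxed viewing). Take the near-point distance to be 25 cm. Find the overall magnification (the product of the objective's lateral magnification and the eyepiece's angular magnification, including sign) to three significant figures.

Convert to cm: f_obj = 5 mm = 0.5 cm; d_o = 5.50 mm = 0.55 cm.
Objective: 1/d_i = 1/f_obj - 1/d_o = 1/0.5 - 1/0.55 = 0.18182 cm^-1, so d_i = 5.500 cm.
m_obj = -d_i/d_o = -5.500/0.55 = -10.000.
Eyepiece angular magnification (image at infinity): M_eye = D/f_e = 25/2.5 = 10.000.
Overall M = m_obj x M_eye = (-10.000)(10.000) = -100.00.

-100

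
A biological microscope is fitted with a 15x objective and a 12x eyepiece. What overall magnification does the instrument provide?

The overall magnification of a compound microscope is the product of the objective and eyepiece magnifications:
M = M_obj x M_eye = 15 x 12 = 180.

180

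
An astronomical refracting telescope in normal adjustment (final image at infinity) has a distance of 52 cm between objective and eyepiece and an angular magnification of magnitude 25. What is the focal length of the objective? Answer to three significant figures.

50.0 cm

In normal adjustment the tube length equals f_obj + f_eye and |M| = f_obj/f_eye.
So f_obj = 25 f_eye and 25 f_eye + f_eye = 52 cm, giving f_eye = 52/26 = 2.000 cm and f_obj = 50.000 cm.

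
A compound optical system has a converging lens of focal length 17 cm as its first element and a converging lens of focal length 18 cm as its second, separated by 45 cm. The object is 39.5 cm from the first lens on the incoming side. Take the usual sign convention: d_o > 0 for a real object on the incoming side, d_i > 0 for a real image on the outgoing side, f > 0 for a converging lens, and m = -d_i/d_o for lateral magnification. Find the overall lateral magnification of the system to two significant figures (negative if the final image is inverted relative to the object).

-4.8

Lens 1: 1/d_i1 = 1/f_1 - 1/d_o1 = 1/17 - 1/39.5 = 0.03351 cm^-1, so d_i1 = 29.844 cm.
m_1 = -(29.844)/39.5 = -0.7556.
Object distance for lens 2: d_o2 = 45 - 29.844 = 15.156 cm.
Lens 2: 1/d_i2 = 1/f_2 - 1/d_o2 = 1/18 - 1/(15.156) = -0.01043 cm^-1, so d_i2 = -95.906 cm.
m_2 = -(-95.906)/(15.156) = 6.3281.
Total m = m_1 x m_2 = (-0.7556)(6.3281) = -4.7813.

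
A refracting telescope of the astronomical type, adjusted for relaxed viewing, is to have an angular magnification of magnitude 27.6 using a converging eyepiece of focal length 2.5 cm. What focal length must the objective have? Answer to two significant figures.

|M| = f_obj/|f_eye|, so f_obj = |M| x |f_eye| = 27.6 x 2.5 = 69.000 cm.

69 cm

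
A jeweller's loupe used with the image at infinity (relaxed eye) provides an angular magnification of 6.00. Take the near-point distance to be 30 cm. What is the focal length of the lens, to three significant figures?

For the image at infinity, M = D/f.
f = D/M = 30/6.0 = 5.000 cm.

5.00 cm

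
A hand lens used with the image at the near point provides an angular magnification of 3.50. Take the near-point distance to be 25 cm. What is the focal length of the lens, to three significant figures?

For the image at the near point, M = 1 + D/f.
f = D/(M - 1) = 25/(3.5 - 1) = 10.000 cm.

10.0 cm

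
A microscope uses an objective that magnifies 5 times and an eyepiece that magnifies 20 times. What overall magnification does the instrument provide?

The overall magnification of a compound microscope is the product of the objective and eyepiece magnifications:
M = M_obj x M_eye = 5 x 20 = 100.

100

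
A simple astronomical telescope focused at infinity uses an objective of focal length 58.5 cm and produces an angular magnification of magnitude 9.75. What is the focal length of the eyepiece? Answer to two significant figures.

|M| = f_obj/f_eye, so f_eye = f_obj/|M| = 58.5/9.75 = 6.000 cm.

6.0 cm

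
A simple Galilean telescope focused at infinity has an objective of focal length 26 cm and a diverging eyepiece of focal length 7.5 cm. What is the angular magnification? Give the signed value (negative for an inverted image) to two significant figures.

3.5

M = -f_obj/f_eye = -26/(-7.5) = 3.467.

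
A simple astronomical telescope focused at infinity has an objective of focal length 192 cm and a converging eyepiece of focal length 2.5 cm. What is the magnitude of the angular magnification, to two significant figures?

77

|M| = f_obj/|f_eye| = 192/2.5 = 76.800.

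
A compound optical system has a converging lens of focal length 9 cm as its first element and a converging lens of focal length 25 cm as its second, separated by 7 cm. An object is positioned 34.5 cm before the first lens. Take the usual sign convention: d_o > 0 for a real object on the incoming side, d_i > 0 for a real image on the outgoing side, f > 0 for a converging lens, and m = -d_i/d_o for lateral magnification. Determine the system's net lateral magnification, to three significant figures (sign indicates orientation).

-0.292

Lens 1: 1/d_i1 = 1/f_1 - 1/d_o1 = 1/9 - 1/34.5 = 0.08213 cm^-1, so d_i1 = 12.176 cm.
m_1 = -(12.176)/34.5 = -0.3529.
This image would form 12.176 cm past lens 1, i.e. 5.176 cm beyond lens 2, so it is a virtual object for lens 2: d_o2 = 7 - 12.176 = -5.176 cm.
Lens 2: 1/d_i2 = 1/f_2 - 1/d_o2 = 1/25 - 1/(-5.176) = 0.23318 cm^-1, so d_i2 = 4.288 cm.
m_2 = -(4.288)/(-5.176) = 0.8285.
Total m = m_1 x m_2 = (-0.3529)(0.8285) = -0.2924.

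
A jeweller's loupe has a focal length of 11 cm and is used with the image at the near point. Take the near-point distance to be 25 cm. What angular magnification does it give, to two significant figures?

M = 1 + D/f = 1 + 25/11 = 3.273.

3.3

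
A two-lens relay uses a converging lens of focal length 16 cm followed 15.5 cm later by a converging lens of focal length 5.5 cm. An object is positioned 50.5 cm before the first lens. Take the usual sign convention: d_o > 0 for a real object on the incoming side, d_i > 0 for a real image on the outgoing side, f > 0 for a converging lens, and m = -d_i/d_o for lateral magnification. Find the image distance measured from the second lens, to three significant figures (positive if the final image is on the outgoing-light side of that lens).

3.25 cm

First lens: d_i1 = 1/(1/16 - 1/50.5) = 23.420 cm.
Since 23.420 cm > 15.5 cm, the first image lies past the second lens and serves as a virtual object: d_o2 = L - d_i1 = -7.920 cm.
Second lens: d_i2 = 1/(1/5.5 - 1/(-7.920)) = 3.246 cm.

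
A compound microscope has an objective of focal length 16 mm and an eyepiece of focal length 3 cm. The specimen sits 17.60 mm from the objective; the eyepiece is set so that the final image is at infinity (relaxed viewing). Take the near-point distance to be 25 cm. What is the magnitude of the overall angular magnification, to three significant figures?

83.3

Convert to cm: f_obj = 16 mm = 1.6 cm; d_o = 17.60 mm = 1.76 cm.
Objective: 1/d_i = 1/f_obj - 1/d_o = 1/1.6 - 1/1.76 = 0.05682 cm^-1, so d_i = 17.600 cm.
m_obj = -d_i/d_o = -17.600/1.76 = -10.000.
Eyepiece angular magnification (image at infinity): M_eye = D/f_e = 25/3 = 8.333.
Overall M = m_obj x M_eye = (-10.000)(8.333) = -83.33.
|M| = 83.33.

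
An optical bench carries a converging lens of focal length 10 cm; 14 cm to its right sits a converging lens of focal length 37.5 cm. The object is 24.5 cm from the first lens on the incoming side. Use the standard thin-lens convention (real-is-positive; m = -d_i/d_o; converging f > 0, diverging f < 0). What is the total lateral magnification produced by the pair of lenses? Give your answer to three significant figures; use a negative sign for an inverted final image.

Applying the thin-lens equation to the first lens, 1/10 = 1/24.5 + 1/d_i1, which gives d_i1 = 16.897 cm.
Its lateral magnification is m_1 = -d_i1/d_o1 = -(16.897)/24.5 = -0.6897.
This image would form 16.897 cm past lens 1, i.e. 2.897 cm beyond lens 2, so it is a virtual object for lens 2: d_o2 = 14 - 16.897 = -2.897 cm.
Applying the thin-lens equation again with f_2 = 37.5 cm and d_o2 = -2.897 cm gives d_i2 = 2.689 cm.
m_2 = -(2.689)/(-2.897) = 0.9283.
Overall magnification: m = m_1 m_2 = -0.6402.

-0.640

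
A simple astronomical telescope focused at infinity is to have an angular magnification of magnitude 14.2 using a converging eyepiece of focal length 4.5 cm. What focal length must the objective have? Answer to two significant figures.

64 cm

|M| = f_obj/|f_eye|, so f_obj = |M| x |f_eye| = 14.2 x 4.5 = 63.900 cm.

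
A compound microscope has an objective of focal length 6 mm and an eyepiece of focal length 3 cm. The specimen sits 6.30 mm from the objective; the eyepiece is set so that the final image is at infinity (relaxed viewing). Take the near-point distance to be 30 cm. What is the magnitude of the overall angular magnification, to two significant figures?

200

Convert to cm: f_obj = 6 mm = 0.6 cm; d_o = 6.30 mm = 0.63 cm.
Objective: 1/d_i = 1/f_obj - 1/d_o = 1/0.6 - 1/0.63 = 0.07937 cm^-1, so d_i = 12.600 cm.
m_obj = -d_i/d_o = -12.600/0.63 = -20.000.
Eyepiece angular magnification (image at infinity): M_eye = D/f_e = 30/3 = 10.000.
Overall M = m_obj x M_eye = (-20.000)(10.000) = -200.00.
|M| = 200.00.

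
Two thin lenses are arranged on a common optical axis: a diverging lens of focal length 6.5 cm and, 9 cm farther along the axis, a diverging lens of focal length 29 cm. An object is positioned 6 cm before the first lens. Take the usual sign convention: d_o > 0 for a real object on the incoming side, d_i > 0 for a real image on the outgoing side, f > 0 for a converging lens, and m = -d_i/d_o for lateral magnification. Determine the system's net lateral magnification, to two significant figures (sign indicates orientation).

Applying the thin-lens equation to the first lens, 1/(-6.5) = 1/6 + 1/d_i1, which gives d_i1 = -3.120 cm.
Its lateral magnification is m_1 = -d_i1/d_o1 = -(-3.120)/6 = 0.5200.
With d_i1 < 0 the first image is virtual and lies on the object side; the object distance for lens 2 is d_o2 = 9 - (-3.120) = 12.120 cm.
Applying the thin-lens equation again with f_2 = -29 cm and d_o2 = 12.120 cm gives d_i2 = -8.548 cm.
m_2 = -(-8.548)/(12.120) = 0.7053.
Overall magnification: m = m_1 m_2 = 0.3667.

0.37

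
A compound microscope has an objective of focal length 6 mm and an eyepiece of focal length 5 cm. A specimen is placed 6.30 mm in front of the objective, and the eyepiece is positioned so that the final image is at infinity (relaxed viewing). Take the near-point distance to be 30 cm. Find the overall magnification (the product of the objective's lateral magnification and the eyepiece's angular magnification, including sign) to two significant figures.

Convert to cm: f_obj = 6 mm = 0.6 cm; d_o = 6.30 mm = 0.63 cm.
Objective: 1/d_i = 1/f_obj - 1/d_o = 1/0.6 - 1/0.63 = 0.07937 cm^-1, so d_i = 12.600 cm.
m_obj = -d_i/d_o = -12.600/0.63 = -20.000.
Eyepiece angular magnification (image at infinity): M_eye = D/f_e = 30/5 = 6.000.
Overall M = m_obj x M_eye = (-20.000)(6.000) = -120.00.

-120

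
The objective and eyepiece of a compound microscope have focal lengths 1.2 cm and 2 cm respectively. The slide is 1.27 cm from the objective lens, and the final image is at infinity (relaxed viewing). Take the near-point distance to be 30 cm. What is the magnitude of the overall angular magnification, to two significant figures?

260

Objective: 1/d_i = 1/f_obj - 1/d_o = 1/1.2 - 1/1.27 = 0.04593 cm^-1, so d_i = 21.771 cm.
m_obj = -d_i/d_o = -21.771/1.27 = -17.143.
Eyepiece angular magnification (image at infinity): M_eye = D/f_e = 30/2 = 15.000.
Overall M = m_obj x M_eye = (-17.143)(15.000) = -257.14.
|M| = 257.14.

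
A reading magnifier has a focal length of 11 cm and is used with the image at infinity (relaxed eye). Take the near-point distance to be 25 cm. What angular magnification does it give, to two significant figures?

M = D/f = 25/11 = 2.273.

2.3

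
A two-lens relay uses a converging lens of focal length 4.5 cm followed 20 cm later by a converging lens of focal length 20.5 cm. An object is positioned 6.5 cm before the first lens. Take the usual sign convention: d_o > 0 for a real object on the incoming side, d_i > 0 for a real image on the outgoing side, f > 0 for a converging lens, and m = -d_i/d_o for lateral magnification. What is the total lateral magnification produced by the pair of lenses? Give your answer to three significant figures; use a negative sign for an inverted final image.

-3.05

First lens: d_i1 = 1/(1/4.5 - 1/6.5) = 14.625 cm.
m_1 = -(14.625)/6.5 = -2.2500.
The intermediate image is 14.625 cm to the right of lens 1, so d_o2 = L - d_i1 = 20 - 14.625 = 5.375 cm.
Second lens: d_i2 = 1/(1/20.5 - 1/(5.375)) = -7.285 cm.
m_2 = -(-7.285)/(5.375) = 1.3554.
The system's lateral magnification is m_1 m_2 = (-2.2500)(1.3554) = -3.0496.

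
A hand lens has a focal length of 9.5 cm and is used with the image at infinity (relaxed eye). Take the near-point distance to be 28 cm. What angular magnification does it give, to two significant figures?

2.9

M = D/f = 28/9.5 = 2.947.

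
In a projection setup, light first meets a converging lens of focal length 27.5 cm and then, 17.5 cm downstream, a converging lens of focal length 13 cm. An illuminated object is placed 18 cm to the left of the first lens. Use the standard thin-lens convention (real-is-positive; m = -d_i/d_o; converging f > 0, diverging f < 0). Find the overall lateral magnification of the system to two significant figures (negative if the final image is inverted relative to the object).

First lens: d_i1 = 1/(1/27.5 - 1/18) = -52.105 cm.
m_1 = -(-52.105)/18 = 2.8947.
With d_i1 < 0 the first image is virtual and lies on the object side; the object distance for lens 2 is d_o2 = 17.5 - (-52.105) = 69.605 cm.
Second lens: d_i2 = 1/(1/13 - 1/(69.605)) = 15.986 cm.
m_2 = -(15.986)/(69.605) = -0.2297.
Overall magnification: m = m_1 m_2 = -0.6648.

-0.66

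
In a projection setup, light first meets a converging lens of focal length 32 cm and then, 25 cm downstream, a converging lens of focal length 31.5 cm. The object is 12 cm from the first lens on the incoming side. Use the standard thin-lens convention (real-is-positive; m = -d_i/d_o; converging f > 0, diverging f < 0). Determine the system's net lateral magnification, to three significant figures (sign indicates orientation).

Applying the thin-lens equation to the first lens, 1/32 = 1/12 + 1/d_i1, which gives d_i1 = -19.200 cm.
Its lateral magnification is m_1 = -d_i1/d_o1 = -(-19.200)/12 = 1.6000.
With d_i1 < 0 the first image is virtual and lies on the object side; the object distance for lens 2 is d_o2 = 25 - (-19.200) = 44.200 cm.
Applying the thin-lens equation again with f_2 = 31.5 cm and d_o2 = 44.200 cm gives d_i2 = 109.630 cm.
m_2 = -(109.630)/(44.200) = -2.4803.
Overall magnification: m = m_1 m_2 = -3.9685.

-3.97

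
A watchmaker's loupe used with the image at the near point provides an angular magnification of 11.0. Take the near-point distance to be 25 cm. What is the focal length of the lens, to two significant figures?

For the image at the near point, M = 1 + D/f.
f = D/(M - 1) = 25/(11.0 - 1) = 2.500 cm.

2.5 cm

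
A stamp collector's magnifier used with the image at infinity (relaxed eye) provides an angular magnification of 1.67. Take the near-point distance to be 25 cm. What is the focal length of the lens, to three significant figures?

15.0 cm

For the image at infinity, M = D/f.
f = D/M = 25/1.67 = 14.970 cm.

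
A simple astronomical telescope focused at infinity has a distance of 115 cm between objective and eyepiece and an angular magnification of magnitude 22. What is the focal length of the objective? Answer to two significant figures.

110 cm

In normal adjustment the tube length equals f_obj + f_eye and |M| = f_obj/f_eye.
So f_obj = 22 f_eye and 22 f_eye + f_eye = 115 cm, giving f_eye = 115/23 = 5.000 cm and f_obj = 110.000 cm.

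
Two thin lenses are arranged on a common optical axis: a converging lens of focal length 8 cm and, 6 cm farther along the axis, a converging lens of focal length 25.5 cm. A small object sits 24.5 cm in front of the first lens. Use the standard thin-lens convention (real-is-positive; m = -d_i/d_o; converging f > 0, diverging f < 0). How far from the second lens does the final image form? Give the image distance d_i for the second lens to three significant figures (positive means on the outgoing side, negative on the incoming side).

4.78 cm

Applying the thin-lens equation to the first lens, 1/8 = 1/24.5 + 1/d_i1, which gives d_i1 = 11.879 cm.
This image would form 11.879 cm past lens 1, i.e. 5.879 cm beyond lens 2, so it is a virtual object for lens 2: d_o2 = 6 - 11.879 = -5.879 cm.
Applying the thin-lens equation again with f_2 = 25.5 cm and d_o2 = -5.879 cm gives d_i2 = 4.777 cm.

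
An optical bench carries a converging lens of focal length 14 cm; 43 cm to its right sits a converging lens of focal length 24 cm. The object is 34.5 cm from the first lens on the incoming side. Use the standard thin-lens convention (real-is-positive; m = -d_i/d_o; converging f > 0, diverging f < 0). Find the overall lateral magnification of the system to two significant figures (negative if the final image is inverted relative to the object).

First lens: d_i1 = 1/(1/14 - 1/34.5) = 23.561 cm.
m_1 = -(23.561)/34.5 = -0.6829.
The intermediate image is 23.561 cm to the right of lens 1, so d_o2 = L - d_i1 = 43 - 23.561 = 19.439 cm.
Second lens: d_i2 = 1/(1/24 - 1/(19.439)) = -102.289 cm.
m_2 = -(-102.289)/(19.439) = 5.2620.
Overall magnification: m = m_1 m_2 = -3.5936.

-3.6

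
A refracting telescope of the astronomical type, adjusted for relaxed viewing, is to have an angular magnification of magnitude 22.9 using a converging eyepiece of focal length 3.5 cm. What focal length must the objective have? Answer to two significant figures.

80 cm

|M| = f_obj/|f_eye|, so f_obj = |M| x |f_eye| = 22.9 x 3.5 = 80.150 cm.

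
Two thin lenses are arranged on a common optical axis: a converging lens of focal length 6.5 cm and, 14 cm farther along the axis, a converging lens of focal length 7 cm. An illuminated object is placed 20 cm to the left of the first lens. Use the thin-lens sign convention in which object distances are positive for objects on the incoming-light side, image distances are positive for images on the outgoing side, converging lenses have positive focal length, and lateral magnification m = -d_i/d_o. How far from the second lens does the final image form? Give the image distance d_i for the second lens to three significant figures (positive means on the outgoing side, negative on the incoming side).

Applying the thin-lens equation to the first lens, 1/6.5 = 1/20 + 1/d_i1, which gives d_i1 = 9.630 cm.
The intermediate image is 9.630 cm to the right of lens 1, so d_o2 = L - d_i1 = 14 - 9.630 = 4.370 cm.
Applying the thin-lens equation again with f_2 = 7 cm and d_o2 = 4.370 cm gives d_i2 = -11.634 cm.

-11.6 cm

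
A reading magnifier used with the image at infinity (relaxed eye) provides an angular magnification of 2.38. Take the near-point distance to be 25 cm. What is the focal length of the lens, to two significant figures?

For the image at infinity, M = D/f.
f = D/M = 25/2.38 = 10.504 cm.

11 cm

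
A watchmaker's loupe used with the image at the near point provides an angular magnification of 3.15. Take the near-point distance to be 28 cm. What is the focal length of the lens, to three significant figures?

13.0 cm

For the image at the near point, M = 1 + D/f.
f = D/(M - 1) = 28/(3.15 - 1) = 13.023 cm.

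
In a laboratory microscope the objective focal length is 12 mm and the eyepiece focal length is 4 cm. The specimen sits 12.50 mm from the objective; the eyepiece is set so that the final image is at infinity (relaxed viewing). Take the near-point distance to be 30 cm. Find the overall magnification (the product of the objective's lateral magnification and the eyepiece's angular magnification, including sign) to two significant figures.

Convert to cm: f_obj = 12 mm = 1.2 cm; d_o = 12.50 mm = 1.25 cm.
Objective: 1/d_i = 1/f_obj - 1/d_o = 1/1.2 - 1/1.25 = 0.03333 cm^-1, so d_i = 30.000 cm.
m_obj = -d_i/d_o = -30.000/1.25 = -24.000.
Eyepiece angular magnification (image at infinity): M_eye = D/f_e = 30/4 = 7.500.
Overall M = m_obj x M_eye = (-24.000)(7.500) = -180.00.

-180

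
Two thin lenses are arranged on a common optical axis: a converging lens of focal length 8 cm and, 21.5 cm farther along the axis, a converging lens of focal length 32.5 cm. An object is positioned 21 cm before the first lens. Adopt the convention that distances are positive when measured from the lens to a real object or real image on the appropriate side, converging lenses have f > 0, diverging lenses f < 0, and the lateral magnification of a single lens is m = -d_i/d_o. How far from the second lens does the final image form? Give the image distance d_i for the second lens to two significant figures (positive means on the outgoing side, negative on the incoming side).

-12 cm

Applying the thin-lens equation to the first lens, 1/8 = 1/21 + 1/d_i1, which gives d_i1 = 12.923 cm.
That image sits 8.577 cm in front of the second lens, so d_o2 = 8.577 cm.
Applying the thin-lens equation again with f_2 = 32.5 cm and d_o2 = 8.577 cm gives d_i2 = -11.652 cm.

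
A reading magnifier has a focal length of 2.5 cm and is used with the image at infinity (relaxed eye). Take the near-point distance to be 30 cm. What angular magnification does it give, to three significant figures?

12.0

M = D/f = 30/2.5 = 12.000.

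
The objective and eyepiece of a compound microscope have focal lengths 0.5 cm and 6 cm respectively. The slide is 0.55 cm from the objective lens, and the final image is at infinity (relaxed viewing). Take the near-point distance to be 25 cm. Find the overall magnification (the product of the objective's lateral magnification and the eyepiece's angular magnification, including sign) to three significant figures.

Objective: 1/d_i = 1/f_obj - 1/d_o = 1/0.5 - 1/0.55 = 0.18182 cm^-1, so d_i = 5.500 cm.
m_obj = -d_i/d_o = -5.500/0.55 = -10.000.
Eyepiece angular magnification (image at infinity): M_eye = D/f_e = 25/6 = 4.167.
Overall M = m_obj x M_eye = (-10.000)(4.167) = -41.67.

-41.7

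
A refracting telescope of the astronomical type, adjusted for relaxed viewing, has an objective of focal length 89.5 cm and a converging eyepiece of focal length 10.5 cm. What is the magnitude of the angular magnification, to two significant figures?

|M| = f_obj/|f_eye| = 89.5/10.5 = 8.524.

8.5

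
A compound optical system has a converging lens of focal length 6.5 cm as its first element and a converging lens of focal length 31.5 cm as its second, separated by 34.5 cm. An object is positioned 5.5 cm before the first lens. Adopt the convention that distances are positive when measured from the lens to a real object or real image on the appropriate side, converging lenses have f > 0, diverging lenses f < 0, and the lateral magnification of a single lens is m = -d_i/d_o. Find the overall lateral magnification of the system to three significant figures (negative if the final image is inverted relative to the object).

Lens 1: 1/d_i1 = 1/f_1 - 1/d_o1 = 1/6.5 - 1/5.5 = -0.02797 cm^-1, so d_i1 = -35.750 cm.
m_1 = -(-35.750)/5.5 = 6.5000.
The intermediate image is virtual, 35.750 cm to the left of lens 1, so d_o2 = L - d_i1 = 34.5 - (-35.750) = 70.250 cm.
Lens 2: 1/d_i2 = 1/f_2 - 1/d_o2 = 1/31.5 - 1/(70.250) = 0.01751 cm^-1, so d_i2 = 57.106 cm.
m_2 = -(57.106)/(70.250) = -0.8129.
Overall magnification: m = m_1 m_2 = -5.2839.

-5.28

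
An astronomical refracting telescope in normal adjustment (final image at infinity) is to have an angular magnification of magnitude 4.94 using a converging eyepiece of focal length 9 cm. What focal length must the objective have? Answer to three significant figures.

|M| = f_obj/|f_eye|, so f_obj = |M| x |f_eye| = 4.94 x 9 = 44.460 cm.

44.5 cm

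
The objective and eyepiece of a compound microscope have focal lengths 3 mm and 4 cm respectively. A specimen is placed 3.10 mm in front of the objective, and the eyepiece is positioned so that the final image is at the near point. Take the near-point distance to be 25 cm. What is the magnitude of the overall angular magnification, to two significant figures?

220

Convert to cm: f_obj = 3 mm = 0.3 cm; d_o = 3.10 mm = 0.31 cm.
Objective: 1/d_i = 1/f_obj - 1/d_o = 1/0.3 - 1/0.31 = 0.10753 cm^-1, so d_i = 9.300 cm.
m_obj = -d_i/d_o = -9.300/0.31 = -30.000.
Eyepiece angular magnification (image at near point): M_eye = 1 + D/f_e = 1 + 25/4 = 7.250.
Overall M = m_obj x M_eye = (-30.000)(7.250) = -217.50.
|M| = 217.50.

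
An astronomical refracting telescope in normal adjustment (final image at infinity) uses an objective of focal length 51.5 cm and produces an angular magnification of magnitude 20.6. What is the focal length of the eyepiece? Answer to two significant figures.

|M| = f_obj/f_eye, so f_eye = f_obj/|M| = 51.5/20.6 = 2.500 cm.

2.5 cm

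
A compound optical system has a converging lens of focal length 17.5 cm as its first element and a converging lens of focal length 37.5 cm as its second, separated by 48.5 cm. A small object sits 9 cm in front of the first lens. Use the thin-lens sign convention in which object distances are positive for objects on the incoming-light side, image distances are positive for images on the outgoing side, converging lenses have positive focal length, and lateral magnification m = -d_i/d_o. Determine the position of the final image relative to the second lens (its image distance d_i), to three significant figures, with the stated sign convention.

85.1 cm

Applying the thin-lens equation to the first lens, 1/17.5 = 1/9 + 1/d_i1, which gives d_i1 = -18.529 cm.
The intermediate image is virtual, 18.529 cm to the left of lens 1, so d_o2 = L - d_i1 = 48.5 - (-18.529) = 67.029 cm.
Applying the thin-lens equation again with f_2 = 37.5 cm and d_o2 = 67.029 cm gives d_i2 = 85.122 cm.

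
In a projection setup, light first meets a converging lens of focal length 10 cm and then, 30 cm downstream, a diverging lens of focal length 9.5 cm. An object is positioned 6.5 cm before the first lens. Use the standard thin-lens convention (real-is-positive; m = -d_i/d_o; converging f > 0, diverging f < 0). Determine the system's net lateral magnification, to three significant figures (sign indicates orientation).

0.467

Lens 1: 1/d_i1 = 1/f_1 - 1/d_o1 = 1/10 - 1/6.5 = -0.05385 cm^-1, so d_i1 = -18.571 cm.
m_1 = -(-18.571)/6.5 = 2.8571.
With d_i1 < 0 the first image is virtual and lies on the object side; the object distance for lens 2 is d_o2 = 30 - (-18.571) = 48.571 cm.
Lens 2: 1/d_i2 = 1/f_2 - 1/d_o2 = 1/(-9.5) - 1/(48.571) = -0.12585 cm^-1, so d_i2 = -7.946 cm.
m_2 = -(-7.946)/(48.571) = 0.1636.
Overall magnification: m = m_1 m_2 = 0.4674.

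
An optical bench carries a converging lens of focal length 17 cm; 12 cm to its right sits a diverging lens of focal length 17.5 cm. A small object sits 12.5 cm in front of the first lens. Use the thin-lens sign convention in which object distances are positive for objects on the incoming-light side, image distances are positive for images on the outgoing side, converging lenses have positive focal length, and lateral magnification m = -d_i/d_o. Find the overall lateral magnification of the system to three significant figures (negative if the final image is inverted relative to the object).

0.862

First lens: d_i1 = 1/(1/17 - 1/12.5) = -47.222 cm.
m_1 = -(-47.222)/12.5 = 3.7778.
The intermediate image is virtual, 47.222 cm to the left of lens 1, so d_o2 = L - d_i1 = 12 - (-47.222) = 59.222 cm.
Second lens: d_i2 = 1/(1/(-17.5) - 1/(59.222)) = -13.508 cm.
m_2 = -(-13.508)/(59.222) = 0.2281.
The system's lateral magnification is m_1 m_2 = (3.7778)(0.2281) = 0.8617.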